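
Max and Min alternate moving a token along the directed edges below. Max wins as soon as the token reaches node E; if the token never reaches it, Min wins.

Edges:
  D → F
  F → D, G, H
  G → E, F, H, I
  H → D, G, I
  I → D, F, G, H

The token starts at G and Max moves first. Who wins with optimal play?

Max

Track states (vertex, player-to-move).
A0 = {(E,Max), (E,Min)}
A1: add {(G,Max)}.
(G,Max) ∈ A1 ⇒ Max forces the target.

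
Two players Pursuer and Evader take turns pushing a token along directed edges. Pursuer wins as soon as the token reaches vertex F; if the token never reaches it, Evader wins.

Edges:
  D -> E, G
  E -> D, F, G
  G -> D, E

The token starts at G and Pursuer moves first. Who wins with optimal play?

Track states (vertex, player-to-move).
A0 = {(F,Pursuer), (F,Evader)}
A1: add {(E,Pursuer)}.
A2 = A1; e.g. (D,Pursuer) stays out. (G,Pursuer) never enters ⇒ Evader avoids the target.

Evader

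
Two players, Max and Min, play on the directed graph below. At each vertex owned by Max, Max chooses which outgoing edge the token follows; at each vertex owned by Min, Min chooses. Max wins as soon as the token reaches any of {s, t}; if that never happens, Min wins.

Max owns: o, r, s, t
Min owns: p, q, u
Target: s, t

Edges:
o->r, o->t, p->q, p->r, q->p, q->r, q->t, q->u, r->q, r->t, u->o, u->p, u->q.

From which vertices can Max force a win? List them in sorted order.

o, r, s, t

A0 = {s, t}
A1: add {o, r} — o (Max) has o→t; r (Max) has r→t.
A2 = A1; e.g. p (Min) can still go to q. Fixed point.
Max's winning region = {o, r, s, t}.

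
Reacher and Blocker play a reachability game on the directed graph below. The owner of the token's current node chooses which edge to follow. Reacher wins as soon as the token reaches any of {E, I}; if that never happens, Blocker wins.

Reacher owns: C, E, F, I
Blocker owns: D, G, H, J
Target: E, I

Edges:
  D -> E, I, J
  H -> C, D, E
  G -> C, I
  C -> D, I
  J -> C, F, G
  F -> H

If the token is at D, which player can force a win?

Blocker

A0 = {E, I}
A1: add {C} — C (Reacher) has C→I.
A2: add {G} — G (Blocker): all of {C, I} already in.
A3 = A2; e.g. D (Blocker) can still go to J. Fixed point.
D never enters the attractor, so Blocker can avoid the target forever.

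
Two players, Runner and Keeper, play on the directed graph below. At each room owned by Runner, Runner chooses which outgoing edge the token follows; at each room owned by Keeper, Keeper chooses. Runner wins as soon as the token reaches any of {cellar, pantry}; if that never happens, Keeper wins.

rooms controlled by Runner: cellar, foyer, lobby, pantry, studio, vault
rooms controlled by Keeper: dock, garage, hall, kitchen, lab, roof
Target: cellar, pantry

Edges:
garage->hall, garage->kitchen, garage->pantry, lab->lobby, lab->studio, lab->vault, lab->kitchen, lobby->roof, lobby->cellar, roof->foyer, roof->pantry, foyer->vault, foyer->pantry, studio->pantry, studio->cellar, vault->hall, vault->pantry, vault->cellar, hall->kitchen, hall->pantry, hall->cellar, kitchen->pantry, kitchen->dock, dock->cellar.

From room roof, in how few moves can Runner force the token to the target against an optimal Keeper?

2

A0 = {cellar, pantry}
A1: add {dock, foyer, lobby, studio, vault} — lobby (Runner) has lobby→cellar; foyer (Runner) has foyer→pantry; studio (Runner) has studio→pantry; vault (Runner) has vault→pantry; dock (Keeper): all of {cellar} already in.
A2: add {kitchen, roof} — roof (Keeper): all of {foyer, pantry} already in; kitchen (Keeper): all of {pantry, dock} already in.
roof enters the attractor at level 2, so Runner can force the target in 2 moves from there.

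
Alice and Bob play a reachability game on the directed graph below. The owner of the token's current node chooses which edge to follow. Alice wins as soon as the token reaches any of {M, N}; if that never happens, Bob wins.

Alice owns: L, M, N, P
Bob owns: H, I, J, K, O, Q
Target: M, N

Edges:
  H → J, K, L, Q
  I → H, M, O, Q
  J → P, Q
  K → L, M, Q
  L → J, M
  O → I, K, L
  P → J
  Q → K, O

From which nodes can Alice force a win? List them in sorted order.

L, M, N

A0 = {M, N}
A1: add {L} — L (Alice) has L→M.
A2 = A1; e.g. H (Bob) can still go to J. Fixed point.
Alice's winning region = {L, M, N}.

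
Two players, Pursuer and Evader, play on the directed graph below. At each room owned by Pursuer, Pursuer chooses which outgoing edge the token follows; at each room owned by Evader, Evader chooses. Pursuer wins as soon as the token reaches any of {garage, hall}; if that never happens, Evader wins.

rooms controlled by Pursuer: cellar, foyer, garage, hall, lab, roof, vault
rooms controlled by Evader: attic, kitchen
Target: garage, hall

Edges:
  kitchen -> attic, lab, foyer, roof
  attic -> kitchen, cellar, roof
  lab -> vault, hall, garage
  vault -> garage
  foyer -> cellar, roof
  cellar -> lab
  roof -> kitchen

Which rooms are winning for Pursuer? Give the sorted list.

cellar, foyer, garage, hall, lab, vault

A0 = {garage, hall}
A1: add {lab, vault} — lab (Pursuer) has lab→hall; vault (Pursuer) has vault→garage.
A2: add {cellar} — cellar (Pursuer) has cellar→lab.
A3: add {foyer} — foyer (Pursuer) has foyer→cellar.
A4 = A3; e.g. kitchen (Evader) can still go to attic. Fixed point.
Pursuer's winning region = {cellar, foyer, garage, hall, lab, vault}.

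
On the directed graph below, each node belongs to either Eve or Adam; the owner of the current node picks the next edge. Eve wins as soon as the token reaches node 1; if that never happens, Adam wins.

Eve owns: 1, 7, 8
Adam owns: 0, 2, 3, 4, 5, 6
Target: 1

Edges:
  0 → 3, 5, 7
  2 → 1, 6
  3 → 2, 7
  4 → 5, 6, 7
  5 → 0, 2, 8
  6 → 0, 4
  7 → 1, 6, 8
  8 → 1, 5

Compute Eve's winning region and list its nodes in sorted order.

A0 = {1}
A1: add {7, 8} — 7 (Eve) has 7→1; 8 (Eve) has 8→1.
A2 = A1; e.g. 0 (Adam) can still go to 3. Fixed point.
Eve's winning region = {1, 7, 8}.

1, 7, 8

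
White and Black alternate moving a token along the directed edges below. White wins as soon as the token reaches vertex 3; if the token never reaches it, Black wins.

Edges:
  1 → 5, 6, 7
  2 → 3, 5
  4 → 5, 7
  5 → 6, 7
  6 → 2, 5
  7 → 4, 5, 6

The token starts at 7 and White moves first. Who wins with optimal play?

Black

Track states (vertex, player-to-move).
A0 = {(3,White), (3,Black)}
A1: add {(2,White)}.
A2 = A1; e.g. (1,White) stays out. (7,White) never enters ⇒ Black avoids the target.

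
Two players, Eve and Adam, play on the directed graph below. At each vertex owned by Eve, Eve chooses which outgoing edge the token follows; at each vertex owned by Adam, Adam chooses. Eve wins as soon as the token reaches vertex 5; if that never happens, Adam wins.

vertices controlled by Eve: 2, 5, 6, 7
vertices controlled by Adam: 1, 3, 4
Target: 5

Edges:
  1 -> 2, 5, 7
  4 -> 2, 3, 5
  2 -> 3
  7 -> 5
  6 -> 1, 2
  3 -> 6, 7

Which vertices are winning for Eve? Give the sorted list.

A0 = {5}
A1: add {7} — 7 (Eve) has 7→5.
A2 = A1; e.g. 1 (Adam) can still go to 2. Fixed point.
Eve's winning region = {5, 7}.

5, 7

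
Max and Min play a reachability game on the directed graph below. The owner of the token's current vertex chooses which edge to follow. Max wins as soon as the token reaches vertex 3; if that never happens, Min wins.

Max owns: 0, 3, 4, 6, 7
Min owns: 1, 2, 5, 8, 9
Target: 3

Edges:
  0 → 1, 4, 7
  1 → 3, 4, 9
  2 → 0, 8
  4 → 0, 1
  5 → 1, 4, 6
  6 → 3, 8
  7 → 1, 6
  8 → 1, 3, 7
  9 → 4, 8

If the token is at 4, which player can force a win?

Max

A0 = {3}
A1: add {6} — 6 (Max) has 6→3.
A2: add {7} — 7 (Max) has 7→6.
A3: add {0} — 0 (Max) has 0→7.
A4: add {4} — 4 (Max) has 4→0.
A5 = A4; e.g. 1 (Min) can still go to 9. Fixed point.
4 ∈ A4, so Max can force the target.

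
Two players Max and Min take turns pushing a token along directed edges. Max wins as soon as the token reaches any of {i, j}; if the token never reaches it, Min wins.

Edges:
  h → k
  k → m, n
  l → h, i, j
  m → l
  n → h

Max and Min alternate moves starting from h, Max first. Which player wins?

Min

Track states (vertex, player-to-move).
A0 = {(i,Max), (i,Min), (j,Max), (j,Min)}
A1: add {(l,Max)}.
A2: add {(m,Min)}.
A3: add {(k,Max)}.
A4: add {(h,Min)}.
A5: add {(n,Max)}.
A6 = A5; e.g. (h,Max) stays out. (h,Max) never enters ⇒ Min avoids the target.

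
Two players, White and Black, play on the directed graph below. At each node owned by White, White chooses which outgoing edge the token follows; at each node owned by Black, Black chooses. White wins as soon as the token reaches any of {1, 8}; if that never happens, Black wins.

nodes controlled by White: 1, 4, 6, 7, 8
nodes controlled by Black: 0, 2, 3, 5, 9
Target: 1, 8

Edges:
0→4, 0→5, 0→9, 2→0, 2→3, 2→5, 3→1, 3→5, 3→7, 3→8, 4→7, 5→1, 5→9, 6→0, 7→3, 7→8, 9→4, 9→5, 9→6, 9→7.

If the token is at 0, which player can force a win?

Black

A0 = {1, 8}
A1: add {7} — 7 (White) has 7→8.
A2: add {4} — 4 (White) has 4→7.
A3 = A2; e.g. 0 (Black) can still go to 5. Fixed point.
0 never enters the attractor, so Black can avoid the target forever.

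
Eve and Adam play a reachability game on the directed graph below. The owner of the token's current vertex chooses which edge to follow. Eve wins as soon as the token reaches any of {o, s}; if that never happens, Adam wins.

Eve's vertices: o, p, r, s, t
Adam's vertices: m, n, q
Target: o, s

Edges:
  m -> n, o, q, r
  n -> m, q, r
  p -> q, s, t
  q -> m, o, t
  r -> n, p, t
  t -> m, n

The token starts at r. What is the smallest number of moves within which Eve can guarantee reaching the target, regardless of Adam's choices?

2

A0 = {o, s}
A1: add {p} — p (Eve) has p→s.
A2: add {r} — r (Eve) has r→p.
A3 = A2; e.g. m (Adam) can still go to n. Fixed point.
r enters the attractor at level 2, so Eve can force the target in 2 moves from there.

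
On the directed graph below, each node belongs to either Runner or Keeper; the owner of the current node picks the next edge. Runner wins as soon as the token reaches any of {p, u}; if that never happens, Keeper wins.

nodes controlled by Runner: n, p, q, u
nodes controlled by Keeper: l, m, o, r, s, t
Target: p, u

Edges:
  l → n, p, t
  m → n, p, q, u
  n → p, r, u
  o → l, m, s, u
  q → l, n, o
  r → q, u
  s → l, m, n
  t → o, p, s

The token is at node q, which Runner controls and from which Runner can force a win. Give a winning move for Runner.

A0 = {p, u}
A1: add {n} — n (Runner) has n→p.
A2: add {q} — q (Runner) has q→n.
A3: add {m, r} — m (Keeper): all of {n, p, q, u} already in; r (Keeper): all of {q, u} already in.
A4 = A3; e.g. l (Keeper) can still go to t. Fixed point.
From q, successor n is in the attractor (rank 1); the other successors l, o are not.

n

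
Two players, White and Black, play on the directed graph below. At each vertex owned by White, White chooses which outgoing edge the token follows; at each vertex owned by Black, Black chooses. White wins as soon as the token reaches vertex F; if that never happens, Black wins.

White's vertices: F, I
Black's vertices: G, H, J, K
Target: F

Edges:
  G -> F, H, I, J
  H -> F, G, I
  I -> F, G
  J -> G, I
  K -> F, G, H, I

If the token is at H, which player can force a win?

A0 = {F}
A1: add {I} — I (White) has I→F.
A2 = A1; e.g. G (Black) can still go to H. Fixed point.
H never enters the attractor, so Black can avoid the target forever.

Black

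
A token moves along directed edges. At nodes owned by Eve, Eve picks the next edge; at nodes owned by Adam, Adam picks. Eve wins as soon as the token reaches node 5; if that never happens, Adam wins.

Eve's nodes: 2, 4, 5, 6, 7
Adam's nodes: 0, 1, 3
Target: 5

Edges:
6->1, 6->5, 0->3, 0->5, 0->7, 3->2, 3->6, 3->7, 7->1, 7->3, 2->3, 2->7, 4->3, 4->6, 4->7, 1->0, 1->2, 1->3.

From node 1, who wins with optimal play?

A0 = {5}
A1: add {6} — 6 (Eve) has 6→5.
A2: add {4} — 4 (Eve) has 4→6.
A3 = A2; e.g. 0 (Adam) can still go to 3. Fixed point.
1 never enters the attractor, so Adam can avoid the target forever.

Adam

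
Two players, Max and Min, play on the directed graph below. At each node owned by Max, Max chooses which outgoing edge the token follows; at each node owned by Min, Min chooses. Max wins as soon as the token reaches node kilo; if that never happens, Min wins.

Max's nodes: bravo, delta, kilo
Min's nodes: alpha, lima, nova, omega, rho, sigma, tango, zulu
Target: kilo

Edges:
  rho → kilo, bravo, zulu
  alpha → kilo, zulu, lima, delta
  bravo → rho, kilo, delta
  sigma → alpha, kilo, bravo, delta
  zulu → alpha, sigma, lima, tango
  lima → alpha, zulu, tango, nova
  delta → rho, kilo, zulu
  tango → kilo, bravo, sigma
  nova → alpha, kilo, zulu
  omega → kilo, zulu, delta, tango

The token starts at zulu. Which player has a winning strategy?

Min

A0 = {kilo}
A1: add {bravo, delta} — bravo (Max) has bravo→kilo; delta (Max) has delta→kilo.
A2 = A1; e.g. rho (Min) can still go to zulu. Fixed point.
zulu never enters the attractor, so Min can avoid the target forever.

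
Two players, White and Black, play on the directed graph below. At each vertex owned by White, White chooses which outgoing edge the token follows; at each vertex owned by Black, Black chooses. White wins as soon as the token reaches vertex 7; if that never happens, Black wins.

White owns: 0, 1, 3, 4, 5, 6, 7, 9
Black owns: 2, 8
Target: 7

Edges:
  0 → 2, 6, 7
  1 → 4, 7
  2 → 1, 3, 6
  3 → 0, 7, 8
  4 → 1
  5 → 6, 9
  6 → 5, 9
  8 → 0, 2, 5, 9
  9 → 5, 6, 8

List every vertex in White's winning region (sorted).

A0 = {7}
A1: add {0, 1, 3} — 0 (White) has 0→7; 1 (White) has 1→7; 3 (White) has 3→7.
A2: add {4} — 4 (White) has 4→1.
A3 = A2; e.g. 2 (Black) can still go to 6. Fixed point.
White's winning region = {0, 1, 3, 4, 7}.

0, 1, 3, 4, 7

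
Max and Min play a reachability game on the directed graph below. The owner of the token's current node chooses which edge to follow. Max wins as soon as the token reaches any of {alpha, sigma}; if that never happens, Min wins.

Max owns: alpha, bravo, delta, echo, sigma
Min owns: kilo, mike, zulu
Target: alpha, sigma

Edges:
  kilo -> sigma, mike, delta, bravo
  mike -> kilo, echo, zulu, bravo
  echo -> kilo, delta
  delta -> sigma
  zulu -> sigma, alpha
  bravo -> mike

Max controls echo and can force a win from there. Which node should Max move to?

delta

A0 = {alpha, sigma}
A1: add {delta, zulu} — delta (Max) has delta→sigma; zulu (Min): all of {sigma, alpha} already in.
A2: add {echo} — echo (Max) has echo→delta.
A3 = A2; e.g. kilo (Min) can still go to mike. Fixed point.
From echo, successor delta is in the attractor (rank 1); the other successor kilo is not.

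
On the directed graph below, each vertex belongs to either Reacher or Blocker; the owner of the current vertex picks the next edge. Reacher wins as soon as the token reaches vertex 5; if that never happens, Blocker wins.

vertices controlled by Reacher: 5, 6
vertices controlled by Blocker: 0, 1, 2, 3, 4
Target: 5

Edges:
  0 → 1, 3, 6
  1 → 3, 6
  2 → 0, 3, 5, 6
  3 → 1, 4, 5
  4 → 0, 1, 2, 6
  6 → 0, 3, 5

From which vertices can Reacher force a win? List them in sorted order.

A0 = {5}
A1: add {6} — 6 (Reacher) has 6→5.
A2 = A1; e.g. 0 (Blocker) can still go to 1. Fixed point.
Reacher's winning region = {5, 6}.

5, 6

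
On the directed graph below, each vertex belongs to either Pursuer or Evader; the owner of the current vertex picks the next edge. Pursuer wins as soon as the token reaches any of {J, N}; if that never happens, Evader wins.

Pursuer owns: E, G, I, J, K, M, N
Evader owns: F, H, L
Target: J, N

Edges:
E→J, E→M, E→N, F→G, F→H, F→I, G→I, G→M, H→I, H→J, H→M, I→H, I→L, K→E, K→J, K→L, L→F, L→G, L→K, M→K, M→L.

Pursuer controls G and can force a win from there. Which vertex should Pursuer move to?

M

A0 = {J, N}
A1: add {E, K} — E (Pursuer) has E→J; K (Pursuer) has K→J.
A2: add {M} — M (Pursuer) has M→K.
A3: add {G} — G (Pursuer) has G→M.
A4 = A3; e.g. F (Evader) can still go to H. Fixed point.
From G, successor M is in the attractor (rank 2); the other successor I is not.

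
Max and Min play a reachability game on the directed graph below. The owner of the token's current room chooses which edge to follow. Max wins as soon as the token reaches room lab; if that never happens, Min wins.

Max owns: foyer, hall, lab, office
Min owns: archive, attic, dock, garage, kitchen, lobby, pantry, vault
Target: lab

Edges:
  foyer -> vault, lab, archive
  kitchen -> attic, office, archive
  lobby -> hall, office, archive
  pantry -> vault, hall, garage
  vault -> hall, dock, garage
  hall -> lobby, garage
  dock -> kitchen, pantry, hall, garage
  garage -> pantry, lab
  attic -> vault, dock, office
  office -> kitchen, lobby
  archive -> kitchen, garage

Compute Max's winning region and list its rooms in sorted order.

foyer, lab

A0 = {lab}
A1: add {foyer} — foyer (Max) has foyer→lab.
A2 = A1; e.g. kitchen (Min) can still go to attic. Fixed point.
Max's winning region = {foyer, lab}.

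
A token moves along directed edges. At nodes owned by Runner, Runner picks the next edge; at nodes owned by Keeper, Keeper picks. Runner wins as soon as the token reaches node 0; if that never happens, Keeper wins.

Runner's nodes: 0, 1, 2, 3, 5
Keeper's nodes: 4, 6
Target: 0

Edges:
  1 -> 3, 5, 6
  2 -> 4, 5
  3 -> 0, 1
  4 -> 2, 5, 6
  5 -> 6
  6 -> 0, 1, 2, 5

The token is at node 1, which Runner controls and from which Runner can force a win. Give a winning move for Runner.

A0 = {0}
A1: add {3} — 3 (Runner) has 3→0.
A2: add {1} — 1 (Runner) has 1→3.
A3 = A2; e.g. 2 (Runner) has no edge into A2. Fixed point.
From 1, successor 3 is in the attractor (rank 1); the other successors 5, 6 are not.

3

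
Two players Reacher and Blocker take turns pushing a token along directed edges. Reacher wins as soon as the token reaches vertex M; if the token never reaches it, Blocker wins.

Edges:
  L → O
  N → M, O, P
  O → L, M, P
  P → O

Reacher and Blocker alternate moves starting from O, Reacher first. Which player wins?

Reacher

Track states (vertex, player-to-move).
A0 = {(M,Reacher), (M,Blocker)}
A1: add {(N,Reacher), (O,Reacher)}.
(O,Reacher) ∈ A1 ⇒ Reacher forces the target.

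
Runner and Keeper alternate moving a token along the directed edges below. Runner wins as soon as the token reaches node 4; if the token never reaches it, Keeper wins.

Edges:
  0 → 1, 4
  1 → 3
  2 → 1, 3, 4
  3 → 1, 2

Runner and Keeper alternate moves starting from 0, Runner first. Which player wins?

Track states (vertex, player-to-move).
A0 = {(4,Runner), (4,Keeper)}
A1: add {(0,Runner), (2,Runner)}.
(0,Runner) ∈ A1 ⇒ Runner forces the target.

Runner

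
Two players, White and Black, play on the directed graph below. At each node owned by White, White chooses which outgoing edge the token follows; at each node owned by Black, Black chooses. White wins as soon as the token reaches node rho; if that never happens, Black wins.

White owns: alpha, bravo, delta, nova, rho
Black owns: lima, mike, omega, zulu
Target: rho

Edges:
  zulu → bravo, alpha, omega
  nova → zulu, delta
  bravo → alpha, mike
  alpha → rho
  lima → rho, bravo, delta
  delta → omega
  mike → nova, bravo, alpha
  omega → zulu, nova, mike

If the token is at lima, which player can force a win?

A0 = {rho}
A1: add {alpha} — alpha (White) has alpha→rho.
A2: add {bravo} — bravo (White) has bravo→alpha.
A3 = A2; e.g. zulu (Black) can still go to omega. Fixed point.
lima never enters the attractor, so Black can avoid the target forever.

Black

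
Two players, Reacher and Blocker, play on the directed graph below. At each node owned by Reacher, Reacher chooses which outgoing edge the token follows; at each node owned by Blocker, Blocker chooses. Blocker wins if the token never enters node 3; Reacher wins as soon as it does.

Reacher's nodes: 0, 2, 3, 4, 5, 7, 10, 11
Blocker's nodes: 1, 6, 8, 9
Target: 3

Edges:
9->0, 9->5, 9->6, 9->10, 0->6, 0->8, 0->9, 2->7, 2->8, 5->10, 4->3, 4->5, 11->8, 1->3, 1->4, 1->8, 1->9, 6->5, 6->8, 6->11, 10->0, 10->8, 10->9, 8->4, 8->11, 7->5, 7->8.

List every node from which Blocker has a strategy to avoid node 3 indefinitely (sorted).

0, 1, 2, 5, 6, 7, 8, 9, 10, 11

A0 = {3}
A1: add {4} — 4 (Reacher) has 4→3.
A2 = A1; e.g. 0 (Reacher) has no edge into A1. Fixed point.
Reacher's attractor = {3, 4}; Blocker avoids the target exactly from the complement.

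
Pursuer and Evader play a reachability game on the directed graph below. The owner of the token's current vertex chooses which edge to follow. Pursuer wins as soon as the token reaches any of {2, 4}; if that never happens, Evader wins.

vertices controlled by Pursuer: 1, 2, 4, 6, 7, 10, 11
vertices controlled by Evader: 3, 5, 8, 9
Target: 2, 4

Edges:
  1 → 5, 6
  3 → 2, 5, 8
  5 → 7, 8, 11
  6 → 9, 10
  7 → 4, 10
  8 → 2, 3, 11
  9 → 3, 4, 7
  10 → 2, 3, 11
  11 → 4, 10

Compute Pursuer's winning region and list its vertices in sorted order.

1, 2, 4, 6, 7, 10, 11

A0 = {2, 4}
A1: add {7, 10, 11} — 7 (Pursuer) has 7→4; 10 (Pursuer) has 10→2; 11 (Pursuer) has 11→4.
A2: add {6} — 6 (Pursuer) has 6→10.
A3: add {1} — 1 (Pursuer) has 1→6.
A4 = A3; e.g. 3 (Evader) can still go to 5. Fixed point.
Pursuer's winning region = {1, 2, 4, 6, 7, 10, 11}.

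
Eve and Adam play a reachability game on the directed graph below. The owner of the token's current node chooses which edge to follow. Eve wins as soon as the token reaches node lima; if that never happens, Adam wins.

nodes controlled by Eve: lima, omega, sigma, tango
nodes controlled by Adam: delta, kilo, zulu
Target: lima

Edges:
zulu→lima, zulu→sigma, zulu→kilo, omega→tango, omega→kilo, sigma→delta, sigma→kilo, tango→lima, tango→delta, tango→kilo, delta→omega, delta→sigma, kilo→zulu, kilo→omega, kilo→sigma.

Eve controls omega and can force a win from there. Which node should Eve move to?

tango

A0 = {lima}
A1: add {tango} — tango (Eve) has tango→lima.
A2: add {omega} — omega (Eve) has omega→tango.
A3 = A2; e.g. zulu (Adam) can still go to sigma. Fixed point.
From omega, successor tango is in the attractor (rank 1); the other successor kilo is not.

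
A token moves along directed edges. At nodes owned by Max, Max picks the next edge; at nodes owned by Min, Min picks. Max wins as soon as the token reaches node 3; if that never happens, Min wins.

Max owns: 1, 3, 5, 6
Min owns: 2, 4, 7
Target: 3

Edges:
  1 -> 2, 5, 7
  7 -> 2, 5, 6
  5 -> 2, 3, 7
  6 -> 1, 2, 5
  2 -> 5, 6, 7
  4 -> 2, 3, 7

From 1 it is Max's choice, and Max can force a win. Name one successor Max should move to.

5

A0 = {3}
A1: add {5} — 5 (Max) has 5→3.
A2: add {1, 6} — 1 (Max) has 1→5; 6 (Max) has 6→5.
A3 = A2; e.g. 2 (Min) can still go to 7. Fixed point.
From 1, successor 5 is in the attractor (rank 1); the other successors 2, 7 are not.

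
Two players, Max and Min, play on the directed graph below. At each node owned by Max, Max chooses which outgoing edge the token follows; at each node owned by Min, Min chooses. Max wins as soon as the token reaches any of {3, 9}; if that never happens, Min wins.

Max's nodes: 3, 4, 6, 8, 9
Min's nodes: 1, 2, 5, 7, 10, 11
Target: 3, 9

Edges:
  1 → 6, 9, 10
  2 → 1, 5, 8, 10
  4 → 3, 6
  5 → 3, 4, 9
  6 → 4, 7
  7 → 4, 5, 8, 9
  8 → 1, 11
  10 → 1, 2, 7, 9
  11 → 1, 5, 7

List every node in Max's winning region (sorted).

A0 = {3, 9}
A1: add {4} — 4 (Max) has 4→3.
A2: add {5, 6} — 5 (Min): all of {3, 4, 9} already in; 6 (Max) has 6→4.
A3 = A2; e.g. 1 (Min) can still go to 10. Fixed point.
Max's winning region = {3, 4, 5, 6, 9}.

3, 4, 5, 6, 9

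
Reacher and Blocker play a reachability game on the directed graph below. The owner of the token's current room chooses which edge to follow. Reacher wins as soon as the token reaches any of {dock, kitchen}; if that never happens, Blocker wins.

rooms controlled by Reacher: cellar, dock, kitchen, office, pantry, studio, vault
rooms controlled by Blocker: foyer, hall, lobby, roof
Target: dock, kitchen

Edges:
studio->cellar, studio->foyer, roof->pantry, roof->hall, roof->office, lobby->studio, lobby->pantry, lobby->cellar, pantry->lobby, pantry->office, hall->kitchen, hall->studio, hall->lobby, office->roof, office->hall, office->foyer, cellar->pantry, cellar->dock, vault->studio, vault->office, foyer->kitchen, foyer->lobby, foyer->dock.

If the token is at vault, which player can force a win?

Reacher

A0 = {dock, kitchen}
A1: add {cellar} — cellar (Reacher) has cellar→dock.
A2: add {studio} — studio (Reacher) has studio→cellar.
A3: add {vault} — vault (Reacher) has vault→studio.
A4 = A3; e.g. roof (Blocker) can still go to pantry. Fixed point.
vault ∈ A3, so Reacher can force the target.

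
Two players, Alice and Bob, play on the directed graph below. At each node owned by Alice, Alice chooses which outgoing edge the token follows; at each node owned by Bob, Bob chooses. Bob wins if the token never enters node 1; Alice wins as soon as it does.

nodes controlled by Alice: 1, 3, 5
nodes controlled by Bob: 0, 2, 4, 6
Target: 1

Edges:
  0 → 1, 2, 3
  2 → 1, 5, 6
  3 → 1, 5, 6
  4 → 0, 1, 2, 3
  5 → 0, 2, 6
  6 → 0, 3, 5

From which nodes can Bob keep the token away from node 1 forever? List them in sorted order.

0, 2, 4, 5, 6

A0 = {1}
A1: add {3} — 3 (Alice) has 3→1.
A2 = A1; e.g. 0 (Bob) can still go to 2. Fixed point.
Alice's attractor = {1, 3}; Bob avoids the target exactly from the complement.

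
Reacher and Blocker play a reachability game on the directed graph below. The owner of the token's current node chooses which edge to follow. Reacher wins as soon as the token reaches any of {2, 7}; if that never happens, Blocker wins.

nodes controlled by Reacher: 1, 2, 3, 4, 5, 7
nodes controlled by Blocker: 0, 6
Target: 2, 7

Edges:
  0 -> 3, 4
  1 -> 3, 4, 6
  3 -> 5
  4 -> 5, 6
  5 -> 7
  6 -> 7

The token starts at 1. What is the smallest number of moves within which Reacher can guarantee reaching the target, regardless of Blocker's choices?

A0 = {2, 7}
A1: add {5, 6} — 5 (Reacher) has 5→7; 6 (Blocker): all of {7} already in.
A2: add {1, 3, 4} — 1 (Reacher) has 1→6; 3 (Reacher) has 3→5; 4 (Reacher) has 4→5.
1 enters the attractor at level 2, so Reacher can force the target in 2 moves from there.

2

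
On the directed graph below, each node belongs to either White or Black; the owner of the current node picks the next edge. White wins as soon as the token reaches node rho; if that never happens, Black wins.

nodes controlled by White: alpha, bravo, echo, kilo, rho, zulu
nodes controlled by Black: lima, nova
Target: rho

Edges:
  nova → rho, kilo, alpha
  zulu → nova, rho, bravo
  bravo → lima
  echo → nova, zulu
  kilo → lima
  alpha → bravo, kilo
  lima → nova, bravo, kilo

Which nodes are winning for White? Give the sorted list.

A0 = {rho}
A1: add {zulu} — zulu (White) has zulu→rho.
A2: add {echo} — echo (White) has echo→zulu.
A3 = A2; e.g. nova (Black) can still go to kilo. Fixed point.
White's winning region = {echo, rho, zulu}.

echo, rho, zulu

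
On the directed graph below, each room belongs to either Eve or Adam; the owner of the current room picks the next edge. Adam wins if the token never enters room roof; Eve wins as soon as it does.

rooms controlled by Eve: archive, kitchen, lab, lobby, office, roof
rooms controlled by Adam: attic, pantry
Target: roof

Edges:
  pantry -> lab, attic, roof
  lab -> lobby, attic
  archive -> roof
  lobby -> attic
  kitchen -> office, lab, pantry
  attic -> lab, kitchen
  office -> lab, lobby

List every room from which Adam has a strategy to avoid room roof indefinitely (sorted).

A0 = {roof}
A1: add {archive} — archive (Eve) has archive→roof.
A2 = A1; e.g. office (Eve) has no edge into A1. Fixed point.
Eve's attractor = {archive, roof}; Adam avoids the target exactly from the complement.

attic, kitchen, lab, lobby, office, pantry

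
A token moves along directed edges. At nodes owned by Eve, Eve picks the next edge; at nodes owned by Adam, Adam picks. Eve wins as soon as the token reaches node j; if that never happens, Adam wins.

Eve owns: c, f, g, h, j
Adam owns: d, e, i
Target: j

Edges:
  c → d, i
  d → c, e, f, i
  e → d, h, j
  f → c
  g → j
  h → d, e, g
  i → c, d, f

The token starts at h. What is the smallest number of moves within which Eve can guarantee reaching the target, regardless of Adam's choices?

A0 = {j}
A1: add {g} — g (Eve) has g→j.
A2: add {h} — h (Eve) has h→g.
A3 = A2; e.g. c (Eve) has no edge into A2. Fixed point.
h enters the attractor at level 2, so Eve can force the target in 2 moves from there.

2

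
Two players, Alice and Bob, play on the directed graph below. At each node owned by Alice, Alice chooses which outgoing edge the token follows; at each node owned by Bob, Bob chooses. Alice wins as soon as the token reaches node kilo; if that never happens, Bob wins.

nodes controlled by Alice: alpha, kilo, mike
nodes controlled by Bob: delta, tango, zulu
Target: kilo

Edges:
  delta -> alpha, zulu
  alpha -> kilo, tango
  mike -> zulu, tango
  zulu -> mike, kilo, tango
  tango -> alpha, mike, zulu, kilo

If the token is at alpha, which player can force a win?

Alice

A0 = {kilo}
A1: add {alpha} — alpha (Alice) has alpha→kilo.
A2 = A1; e.g. delta (Bob) can still go to zulu. Fixed point.
alpha ∈ A1, so Alice can force the target.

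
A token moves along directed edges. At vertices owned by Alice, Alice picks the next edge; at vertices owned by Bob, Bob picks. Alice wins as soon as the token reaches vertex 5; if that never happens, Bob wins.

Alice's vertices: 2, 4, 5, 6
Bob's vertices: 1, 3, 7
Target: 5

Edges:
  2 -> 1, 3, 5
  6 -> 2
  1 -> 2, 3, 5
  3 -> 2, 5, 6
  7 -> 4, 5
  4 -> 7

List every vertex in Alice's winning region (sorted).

A0 = {5}
A1: add {2} — 2 (Alice) has 2→5.
A2: add {6} — 6 (Alice) has 6→2.
A3: add {3} — 3 (Bob): all of {2, 5, 6} already in.
A4: add {1} — 1 (Bob): all of {2, 3, 5} already in.
A5 = A4; e.g. 4 (Alice) has no edge into A4. Fixed point.
Alice's winning region = {1, 2, 3, 5, 6}.

1, 2, 3, 5, 6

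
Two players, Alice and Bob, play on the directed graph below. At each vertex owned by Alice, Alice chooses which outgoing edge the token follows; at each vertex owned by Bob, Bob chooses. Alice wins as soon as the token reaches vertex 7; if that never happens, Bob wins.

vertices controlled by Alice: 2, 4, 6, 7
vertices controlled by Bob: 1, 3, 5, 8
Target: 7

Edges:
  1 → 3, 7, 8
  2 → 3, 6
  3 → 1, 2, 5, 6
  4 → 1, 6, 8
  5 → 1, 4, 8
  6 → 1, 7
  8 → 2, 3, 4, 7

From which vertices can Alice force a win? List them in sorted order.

A0 = {7}
A1: add {6} — 6 (Alice) has 6→7.
A2: add {2, 4} — 2 (Alice) has 2→6; 4 (Alice) has 4→6.
A3 = A2; e.g. 1 (Bob) can still go to 3. Fixed point.
Alice's winning region = {2, 4, 6, 7}.

2, 4, 6, 7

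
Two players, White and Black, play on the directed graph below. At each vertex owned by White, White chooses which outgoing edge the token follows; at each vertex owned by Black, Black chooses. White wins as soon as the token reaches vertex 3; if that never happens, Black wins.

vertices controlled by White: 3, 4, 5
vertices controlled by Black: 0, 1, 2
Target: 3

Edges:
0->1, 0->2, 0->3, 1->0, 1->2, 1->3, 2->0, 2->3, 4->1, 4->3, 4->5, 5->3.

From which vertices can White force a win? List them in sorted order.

3, 4, 5

A0 = {3}
A1: add {4, 5} — 4 (White) has 4→3; 5 (White) has 5→3.
A2 = A1; e.g. 0 (Black) can still go to 1. Fixed point.
White's winning region = {3, 4, 5}.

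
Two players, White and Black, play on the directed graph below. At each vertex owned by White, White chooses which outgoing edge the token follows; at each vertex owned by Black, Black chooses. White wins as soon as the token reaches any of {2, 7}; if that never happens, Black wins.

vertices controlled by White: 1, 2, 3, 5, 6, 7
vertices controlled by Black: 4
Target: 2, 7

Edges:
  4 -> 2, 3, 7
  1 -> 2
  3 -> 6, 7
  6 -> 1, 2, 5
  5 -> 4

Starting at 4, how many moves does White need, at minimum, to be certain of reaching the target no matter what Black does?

2

A0 = {2, 7}
A1: add {1, 3, 6} — 1 (White) has 1→2; 3 (White) has 3→7; 6 (White) has 6→2.
A2: add {4} — 4 (Black): all of {2, 3, 7} already in.
4 enters the attractor at level 2, so White can force the target in 2 moves from there.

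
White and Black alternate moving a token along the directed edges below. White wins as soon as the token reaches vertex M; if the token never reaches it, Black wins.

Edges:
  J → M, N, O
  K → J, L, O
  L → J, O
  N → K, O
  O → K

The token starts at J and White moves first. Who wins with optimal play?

White

Track states (vertex, player-to-move).
A0 = {(M,White), (M,Black)}
A1: add {(J,White)}.
(J,White) ∈ A1 ⇒ White forces the target.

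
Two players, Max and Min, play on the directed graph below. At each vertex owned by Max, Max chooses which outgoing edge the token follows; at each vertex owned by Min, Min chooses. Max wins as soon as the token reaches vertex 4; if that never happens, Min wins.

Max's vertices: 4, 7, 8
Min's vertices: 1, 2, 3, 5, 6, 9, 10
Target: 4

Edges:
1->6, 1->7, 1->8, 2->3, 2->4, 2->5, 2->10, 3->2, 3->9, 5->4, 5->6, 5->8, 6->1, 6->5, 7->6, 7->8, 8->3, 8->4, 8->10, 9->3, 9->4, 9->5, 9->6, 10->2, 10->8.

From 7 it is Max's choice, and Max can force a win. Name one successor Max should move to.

8

A0 = {4}
A1: add {8} — 8 (Max) has 8→4.
A2: add {7} — 7 (Max) has 7→8.
A3 = A2; e.g. 1 (Min) can still go to 6. Fixed point.
From 7, successor 8 is in the attractor (rank 1); the other successor 6 is not.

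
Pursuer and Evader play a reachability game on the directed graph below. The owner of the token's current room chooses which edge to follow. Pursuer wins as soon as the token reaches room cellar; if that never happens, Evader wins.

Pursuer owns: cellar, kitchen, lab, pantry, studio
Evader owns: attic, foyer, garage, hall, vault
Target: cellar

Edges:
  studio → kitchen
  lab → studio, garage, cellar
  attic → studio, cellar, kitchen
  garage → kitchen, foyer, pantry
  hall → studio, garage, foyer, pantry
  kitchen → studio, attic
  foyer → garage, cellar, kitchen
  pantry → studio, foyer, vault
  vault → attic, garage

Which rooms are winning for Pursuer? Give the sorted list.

cellar, lab

A0 = {cellar}
A1: add {lab} — lab (Pursuer) has lab→cellar.
A2 = A1; e.g. studio (Pursuer) has no edge into A1. Fixed point.
Pursuer's winning region = {cellar, lab}.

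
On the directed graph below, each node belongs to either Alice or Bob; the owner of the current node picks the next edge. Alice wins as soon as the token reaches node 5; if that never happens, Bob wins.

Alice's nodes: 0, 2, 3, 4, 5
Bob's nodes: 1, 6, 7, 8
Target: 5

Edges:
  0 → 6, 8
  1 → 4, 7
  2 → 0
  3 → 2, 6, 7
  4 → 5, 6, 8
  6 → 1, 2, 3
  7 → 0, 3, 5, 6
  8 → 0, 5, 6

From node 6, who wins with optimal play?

Bob

A0 = {5}
A1: add {4} — 4 (Alice) has 4→5.
A2 = A1; e.g. 0 (Alice) has no edge into A1. Fixed point.
6 never enters the attractor, so Bob can avoid the target forever.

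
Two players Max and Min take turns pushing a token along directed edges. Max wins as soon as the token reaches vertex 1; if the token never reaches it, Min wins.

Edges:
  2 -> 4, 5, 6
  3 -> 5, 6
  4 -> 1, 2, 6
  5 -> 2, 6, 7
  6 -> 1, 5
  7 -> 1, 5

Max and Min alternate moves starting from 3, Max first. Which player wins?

Min

Track states (vertex, player-to-move).
A0 = {(1,Max), (1,Min)}
A1: add {(4,Max), (6,Max), (7,Max)}.
A2 = A1; e.g. (2,Max) stays out. (3,Max) never enters ⇒ Min avoids the target.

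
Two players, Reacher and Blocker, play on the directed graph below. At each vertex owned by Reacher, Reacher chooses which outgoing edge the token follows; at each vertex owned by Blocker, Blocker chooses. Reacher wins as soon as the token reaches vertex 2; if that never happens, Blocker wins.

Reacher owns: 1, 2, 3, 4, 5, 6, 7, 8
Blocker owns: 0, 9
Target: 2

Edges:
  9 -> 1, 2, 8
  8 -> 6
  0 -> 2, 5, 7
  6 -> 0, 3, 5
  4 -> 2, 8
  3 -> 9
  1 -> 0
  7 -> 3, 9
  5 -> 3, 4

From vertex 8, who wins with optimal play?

A0 = {2}
A1: add {4} — 4 (Reacher) has 4→2.
A2: add {5} — 5 (Reacher) has 5→4.
A3: add {6} — 6 (Reacher) has 6→5.
A4: add {8} — 8 (Reacher) has 8→6.
A5 = A4; e.g. 0 (Blocker) can still go to 7. Fixed point.
8 ∈ A4, so Reacher can force the target.

Reacher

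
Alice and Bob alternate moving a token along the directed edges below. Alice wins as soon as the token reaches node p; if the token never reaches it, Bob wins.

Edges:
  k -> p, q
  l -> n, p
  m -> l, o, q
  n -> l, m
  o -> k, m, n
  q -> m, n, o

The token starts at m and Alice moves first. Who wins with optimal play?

Bob

Track states (vertex, player-to-move).
A0 = {(p,Alice), (p,Bob)}
A1: add {(k,Alice), (l,Alice)}.
A2 = A1; e.g. (k,Bob) stays out. (m,Alice) never enters ⇒ Bob avoids the target.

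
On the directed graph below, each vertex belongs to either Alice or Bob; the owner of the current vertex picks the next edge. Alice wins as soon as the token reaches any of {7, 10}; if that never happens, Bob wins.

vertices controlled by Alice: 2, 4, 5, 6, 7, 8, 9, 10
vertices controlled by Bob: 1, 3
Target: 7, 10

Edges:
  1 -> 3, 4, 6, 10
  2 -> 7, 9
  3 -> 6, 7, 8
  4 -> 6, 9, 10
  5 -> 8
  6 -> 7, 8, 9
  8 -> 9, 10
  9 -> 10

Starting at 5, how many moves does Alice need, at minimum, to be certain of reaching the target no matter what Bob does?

A0 = {7, 10}
A1: add {2, 4, 6, 8, 9} — 2 (Alice) has 2→7; 4 (Alice) has 4→10; 6 (Alice) has 6→7; 8 (Alice) has 8→10; 9 (Alice) has 9→10.
A2: add {3, 5} — 3 (Bob): all of {6, 7, 8} already in; 5 (Alice) has 5→8.
5 enters the attractor at level 2, so Alice can force the target in 2 moves from there.

2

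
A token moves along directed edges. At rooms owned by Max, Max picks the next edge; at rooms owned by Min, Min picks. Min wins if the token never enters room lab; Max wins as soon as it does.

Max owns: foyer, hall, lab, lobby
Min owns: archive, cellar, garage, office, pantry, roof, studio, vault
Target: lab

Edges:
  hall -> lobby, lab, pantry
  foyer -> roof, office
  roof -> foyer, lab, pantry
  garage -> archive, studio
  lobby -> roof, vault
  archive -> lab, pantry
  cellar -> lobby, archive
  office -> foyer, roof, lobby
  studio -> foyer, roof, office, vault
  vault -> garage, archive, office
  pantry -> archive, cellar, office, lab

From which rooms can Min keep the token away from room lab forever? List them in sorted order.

A0 = {lab}
A1: add {hall} — hall (Max) has hall→lab.
A2 = A1; e.g. foyer (Max) has no edge into A1. Fixed point.
Max's attractor = {hall, lab}; Min avoids the target exactly from the complement.

archive, cellar, foyer, garage, lobby, office, pantry, roof, studio, vault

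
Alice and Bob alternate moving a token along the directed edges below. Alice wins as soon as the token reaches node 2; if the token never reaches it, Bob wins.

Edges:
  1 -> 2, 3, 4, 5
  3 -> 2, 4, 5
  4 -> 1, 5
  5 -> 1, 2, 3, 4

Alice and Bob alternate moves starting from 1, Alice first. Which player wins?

Track states (vertex, player-to-move).
A0 = {(2,Alice), (2,Bob)}
A1: add {(1,Alice), (3,Alice), (5,Alice)}.
(1,Alice) ∈ A1 ⇒ Alice forces the target.

Alice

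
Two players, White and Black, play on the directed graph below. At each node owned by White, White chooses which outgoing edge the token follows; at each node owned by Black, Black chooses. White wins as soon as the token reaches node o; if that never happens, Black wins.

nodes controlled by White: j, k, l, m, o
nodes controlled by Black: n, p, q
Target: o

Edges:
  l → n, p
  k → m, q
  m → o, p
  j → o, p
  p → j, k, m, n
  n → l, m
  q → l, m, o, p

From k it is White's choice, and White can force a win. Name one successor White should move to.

m

A0 = {o}
A1: add {j, m} — j (White) has j→o; m (White) has m→o.
A2: add {k} — k (White) has k→m.
A3 = A2; e.g. l (White) has no edge into A2. Fixed point.
From k, successor m is in the attractor (rank 1); the other successor q is not.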